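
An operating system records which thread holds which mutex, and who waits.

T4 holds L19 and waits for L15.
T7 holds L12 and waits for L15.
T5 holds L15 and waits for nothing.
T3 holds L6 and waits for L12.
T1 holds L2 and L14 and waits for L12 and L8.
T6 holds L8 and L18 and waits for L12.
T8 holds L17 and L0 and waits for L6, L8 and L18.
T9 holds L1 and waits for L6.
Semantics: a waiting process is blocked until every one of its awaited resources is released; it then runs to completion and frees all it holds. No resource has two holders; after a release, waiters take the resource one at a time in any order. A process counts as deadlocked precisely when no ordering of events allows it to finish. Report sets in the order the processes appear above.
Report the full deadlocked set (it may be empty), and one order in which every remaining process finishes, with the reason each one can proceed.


The deadlocked set is empty.
Key observation: the waits form no ring: some process can always run, and its releases unblock the others one by one.
One completion order for the rest: T5, T7, T6, T3, T8, T1, T4, T9.
Walking it through:
  run T5 (it waits on nothing); releases L15
  T7 waits on L15 — all released -> runs and releases L12
  T6 waits on L12 — all released -> runs and releases L8 and L18
  T3 waits on L12 — all released -> runs and releases L6
  T8 waits on L6, L8 and L18 — all released -> runs and releases L17 and L0
  T1 waits on L12 and L8 — all released -> runs and releases L2 and L14
  T4 waits on L15 — all released -> runs and releases L19
  T9 waits on L6 — all released -> runs and releases L1


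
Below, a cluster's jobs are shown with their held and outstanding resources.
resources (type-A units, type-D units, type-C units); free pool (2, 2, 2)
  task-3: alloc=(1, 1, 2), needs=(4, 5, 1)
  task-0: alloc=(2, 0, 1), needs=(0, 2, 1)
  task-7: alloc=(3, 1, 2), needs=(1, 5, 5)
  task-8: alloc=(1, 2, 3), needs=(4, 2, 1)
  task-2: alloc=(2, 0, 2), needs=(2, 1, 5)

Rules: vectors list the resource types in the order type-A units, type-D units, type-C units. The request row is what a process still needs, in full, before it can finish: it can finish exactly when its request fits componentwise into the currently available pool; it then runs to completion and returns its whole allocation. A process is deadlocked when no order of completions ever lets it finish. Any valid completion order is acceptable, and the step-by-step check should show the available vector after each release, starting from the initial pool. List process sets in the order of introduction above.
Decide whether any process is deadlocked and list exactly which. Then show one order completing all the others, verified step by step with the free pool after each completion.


Deadlocked set: task-3 and task-7.
Key observation: task-0, task-8, task-2 can finish, but then (7, 4, 8) is all there is, and the blocked group's type-D units demands exceed it.
One completion order for the rest: task-0, task-8, task-2. Check, step by step:
  pool = (2, 2, 2)
  task-0: need (0, 2, 1) fits (2, 2, 2); releases (2, 0, 1), pool now (4, 2, 3)
  task-8: need (4, 2, 1) fits (4, 2, 3); releases (1, 2, 3), pool now (5, 4, 6)
  task-2: need (2, 1, 5) fits (5, 4, 6); releases (2, 0, 2), pool now (7, 4, 8)
The blocked processes can never fit:
  blocked: task-3 wants (4, 5, 1), pool (7, 4, 8) — not enough type-D units
  blocked: task-7 wants (1, 5, 5), pool (7, 4, 8) — not enough type-D units


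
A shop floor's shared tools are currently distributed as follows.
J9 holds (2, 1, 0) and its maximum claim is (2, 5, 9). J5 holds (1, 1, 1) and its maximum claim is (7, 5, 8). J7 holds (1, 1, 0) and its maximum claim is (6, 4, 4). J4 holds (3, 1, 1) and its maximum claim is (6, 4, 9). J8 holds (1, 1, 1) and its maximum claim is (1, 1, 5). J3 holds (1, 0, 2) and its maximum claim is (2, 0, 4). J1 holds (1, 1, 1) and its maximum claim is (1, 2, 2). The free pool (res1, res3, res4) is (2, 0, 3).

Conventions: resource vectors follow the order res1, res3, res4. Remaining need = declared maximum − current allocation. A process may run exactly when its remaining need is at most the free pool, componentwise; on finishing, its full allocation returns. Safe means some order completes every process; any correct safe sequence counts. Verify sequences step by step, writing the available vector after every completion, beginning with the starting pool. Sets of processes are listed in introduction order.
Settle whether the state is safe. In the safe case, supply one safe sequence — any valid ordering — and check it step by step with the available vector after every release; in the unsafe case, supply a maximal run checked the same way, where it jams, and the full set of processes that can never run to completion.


The state is UNSAFE.
Key observation: even finishing J3, J8, J1 leaves just (5, 2, 7) free — too little res3 for any of the remaining processes.
Going as far as possible: J3, J8, J1; after that, nothing fits. Verifying each step:
  pool = (2, 0, 3)
  J3 needs (1, 0, 2) <= (2, 0, 3) -> finishes; pool += (1, 0, 2) = (3, 0, 5)
  J8 needs (0, 0, 4) <= (3, 0, 5) -> finishes; pool += (1, 1, 1) = (4, 1, 6)
  J1 needs (0, 1, 1) <= (4, 1, 6) -> finishes; pool += (1, 1, 1) = (5, 2, 7)
  J9 still needs (0, 4, 9) but only (5, 2, 7) is free — short on res3 and res4
  J5 still needs (6, 4, 7) but only (5, 2, 7) is free — short on res1 and res3
  J7 still needs (5, 3, 4) but only (5, 2, 7) is free — short on res3
  J4 still needs (3, 3, 8) but only (5, 2, 7) is free — short on res3 and res4
Processes that can never finish: J9, J5, J7 and J4.


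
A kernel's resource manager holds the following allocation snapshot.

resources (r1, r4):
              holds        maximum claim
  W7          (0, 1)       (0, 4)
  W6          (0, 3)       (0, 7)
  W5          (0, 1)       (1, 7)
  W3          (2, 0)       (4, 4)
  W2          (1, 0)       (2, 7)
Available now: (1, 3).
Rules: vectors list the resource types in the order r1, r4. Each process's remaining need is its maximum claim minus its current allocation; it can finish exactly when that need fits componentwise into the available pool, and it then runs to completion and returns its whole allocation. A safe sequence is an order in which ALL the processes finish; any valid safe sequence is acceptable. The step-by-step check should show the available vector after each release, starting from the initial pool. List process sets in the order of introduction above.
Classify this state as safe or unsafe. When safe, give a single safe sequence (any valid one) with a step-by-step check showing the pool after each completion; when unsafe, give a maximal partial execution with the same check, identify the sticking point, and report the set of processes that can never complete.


SAFE, for example via the order W7, W6, W5, W2, W3.
Key observation: the order's first zero-slack moment is W7 ((0, 3) needed, (1, 3) free — a requested resource with nothing to spare).
Check, step by step:
  pool = (1, 3)
  run W7 (needs (0, 3), free (1, 3)); after release of (0, 1) the pool is (1, 4)
  run W6 (needs (0, 4), free (1, 4)); after release of (0, 3) the pool is (1, 7)
  run W5 (needs (1, 6), free (1, 7)); after release of (0, 1) the pool is (1, 8)
  run W2 (needs (1, 7), free (1, 8)); after release of (1, 0) the pool is (2, 8)
  run W3 (needs (2, 4), free (2, 8)); after release of (2, 0) the pool is (4, 8)


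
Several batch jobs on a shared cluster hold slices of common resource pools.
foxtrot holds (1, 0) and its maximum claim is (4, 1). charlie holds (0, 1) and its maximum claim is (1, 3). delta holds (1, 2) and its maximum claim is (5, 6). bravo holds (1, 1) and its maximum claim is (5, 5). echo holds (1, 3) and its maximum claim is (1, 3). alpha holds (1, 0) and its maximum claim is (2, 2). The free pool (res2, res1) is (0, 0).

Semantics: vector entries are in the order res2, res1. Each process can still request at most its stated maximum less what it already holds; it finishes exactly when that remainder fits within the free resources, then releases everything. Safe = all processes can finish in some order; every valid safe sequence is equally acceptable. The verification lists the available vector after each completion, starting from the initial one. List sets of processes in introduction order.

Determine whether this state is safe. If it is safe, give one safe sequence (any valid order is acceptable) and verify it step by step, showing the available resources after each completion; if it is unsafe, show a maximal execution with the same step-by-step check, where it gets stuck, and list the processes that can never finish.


The state is UNSAFE.
Key observation: the pool after echo, charlie, alpha is (2, 4); every surviving request exceeds it in res2, so progress ends there.
The run echo, charlie, alpha cannot be extended any further. Verifying each step:
  pool = (0, 0)
  echo needs (0, 0) <= (0, 0) -> finishes; pool += (1, 3) = (1, 3)
  charlie needs (1, 2) <= (1, 3) -> finishes; pool += (0, 1) = (1, 4)
  alpha needs (1, 2) <= (1, 4) -> finishes; pool += (1, 0) = (2, 4)
  foxtrot still needs (3, 1) but only (2, 4) is free — short on res2
  delta still needs (4, 4) but only (2, 4) is free — short on res2
  bravo still needs (4, 4) but only (2, 4) is free — short on res2
Permanently blocked: foxtrot, delta and bravo.


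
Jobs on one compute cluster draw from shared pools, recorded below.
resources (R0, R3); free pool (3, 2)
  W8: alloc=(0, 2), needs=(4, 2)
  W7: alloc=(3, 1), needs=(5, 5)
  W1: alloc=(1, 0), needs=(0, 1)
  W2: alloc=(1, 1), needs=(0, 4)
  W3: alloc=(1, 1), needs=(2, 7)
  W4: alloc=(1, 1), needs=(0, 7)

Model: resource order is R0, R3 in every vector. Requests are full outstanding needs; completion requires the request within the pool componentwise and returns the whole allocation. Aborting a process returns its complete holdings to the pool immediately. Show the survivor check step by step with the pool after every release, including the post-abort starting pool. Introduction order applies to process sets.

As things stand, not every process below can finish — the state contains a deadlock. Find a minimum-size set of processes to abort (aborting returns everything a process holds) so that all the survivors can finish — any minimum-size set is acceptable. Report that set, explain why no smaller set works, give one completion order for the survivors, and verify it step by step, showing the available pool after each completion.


The answer: abort W3.
Key observation: W4 had no path to completion before; after the abort of W3 ((1, 1) returned), step 5 is where it fits.
Why nothing smaller works: aborting no one leaves the state deadlocked as given.
The survivors complete as W8, W2, W1, W7, W4. Check, step by step (starting from the post-abort pool):
  pool = (4, 3)
  run W8 (needs (4, 2), free (4, 3)); after release of (0, 2) the pool is (4, 5)
  run W2 (needs (0, 4), free (4, 5)); after release of (1, 1) the pool is (5, 6)
  run W1 (needs (0, 1), free (5, 6)); after release of (1, 0) the pool is (6, 6)
  run W7 (needs (5, 5), free (6, 6)); after release of (3, 1) the pool is (9, 7)
  run W4 (needs (0, 7), free (9, 7)); after release of (1, 1) the pool is (10, 8)


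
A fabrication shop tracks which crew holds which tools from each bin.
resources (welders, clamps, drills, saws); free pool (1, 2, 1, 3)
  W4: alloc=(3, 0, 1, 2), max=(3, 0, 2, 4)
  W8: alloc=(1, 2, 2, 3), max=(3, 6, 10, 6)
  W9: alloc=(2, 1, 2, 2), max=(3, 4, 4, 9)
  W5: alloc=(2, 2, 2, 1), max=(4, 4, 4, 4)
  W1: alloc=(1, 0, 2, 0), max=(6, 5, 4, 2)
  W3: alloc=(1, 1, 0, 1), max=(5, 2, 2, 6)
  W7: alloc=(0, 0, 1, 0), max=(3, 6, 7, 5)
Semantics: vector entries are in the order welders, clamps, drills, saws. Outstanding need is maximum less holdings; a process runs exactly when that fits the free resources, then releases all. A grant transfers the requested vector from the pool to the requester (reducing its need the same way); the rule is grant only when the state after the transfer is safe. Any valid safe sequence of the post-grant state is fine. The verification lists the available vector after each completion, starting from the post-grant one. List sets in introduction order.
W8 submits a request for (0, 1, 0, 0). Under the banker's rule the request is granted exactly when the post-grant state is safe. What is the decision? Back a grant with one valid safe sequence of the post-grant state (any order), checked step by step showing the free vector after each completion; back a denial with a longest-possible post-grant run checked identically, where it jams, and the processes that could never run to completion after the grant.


GRANT — the state after the grant stays safe, e.g. via W4, W3, W5, W9, W1, W8, W7.
Key observation: granting shrinks the pool to (1, 1, 1, 3), yet W4 still fits and the chain goes through.
Verifying the post-grant state step by step:
  pool = (1, 1, 1, 3)
  run W4 (needs (0, 0, 1, 2), free (1, 1, 1, 3)); after release of (3, 0, 1, 2) the pool is (4, 1, 2, 5)
  run W3 (needs (4, 1, 2, 5), free (4, 1, 2, 5)); after release of (1, 1, 0, 1) the pool is (5, 2, 2, 6)
  run W5 (needs (2, 2, 2, 3), free (5, 2, 2, 6)); after release of (2, 2, 2, 1) the pool is (7, 4, 4, 7)
  run W9 (needs (1, 3, 2, 7), free (7, 4, 4, 7)); after release of (2, 1, 2, 2) the pool is (9, 5, 6, 9)
  run W1 (needs (5, 5, 2, 2), free (9, 5, 6, 9)); after release of (1, 0, 2, 0) the pool is (10, 5, 8, 9)
  run W8 (needs (2, 3, 8, 3), free (10, 5, 8, 9)); after release of (1, 3, 2, 3) the pool is (11, 8, 10, 12)
  run W7 (needs (3, 6, 6, 5), free (11, 8, 10, 12)); after release of (0, 0, 1, 0) the pool is (11, 8, 11, 12)


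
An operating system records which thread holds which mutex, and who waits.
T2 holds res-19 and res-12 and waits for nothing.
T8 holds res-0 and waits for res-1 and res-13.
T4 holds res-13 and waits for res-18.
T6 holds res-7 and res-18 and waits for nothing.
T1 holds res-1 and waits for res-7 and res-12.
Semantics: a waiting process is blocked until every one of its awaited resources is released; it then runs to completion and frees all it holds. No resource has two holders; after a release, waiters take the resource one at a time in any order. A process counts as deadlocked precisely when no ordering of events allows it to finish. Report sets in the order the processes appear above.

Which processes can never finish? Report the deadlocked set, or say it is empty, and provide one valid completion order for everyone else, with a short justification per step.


No process is deadlocked.
Key observation: the wait graph is acyclic; completion cascades from the unblocked processes through everyone else.
The rest can finish in the order T2, T6, T1, T4, T8.
Walking it through:
  T2 waits on nothing -> runs at once and releases res-19 and res-12
  T6 waits on nothing -> runs at once and releases res-7 and res-18
  T1 waits on res-7 and res-12 — all released -> runs and releases res-1
  T4 waits on res-18 — all released -> runs and releases res-13
  T8 waits on res-1 and res-13 — all released -> runs and releases res-0


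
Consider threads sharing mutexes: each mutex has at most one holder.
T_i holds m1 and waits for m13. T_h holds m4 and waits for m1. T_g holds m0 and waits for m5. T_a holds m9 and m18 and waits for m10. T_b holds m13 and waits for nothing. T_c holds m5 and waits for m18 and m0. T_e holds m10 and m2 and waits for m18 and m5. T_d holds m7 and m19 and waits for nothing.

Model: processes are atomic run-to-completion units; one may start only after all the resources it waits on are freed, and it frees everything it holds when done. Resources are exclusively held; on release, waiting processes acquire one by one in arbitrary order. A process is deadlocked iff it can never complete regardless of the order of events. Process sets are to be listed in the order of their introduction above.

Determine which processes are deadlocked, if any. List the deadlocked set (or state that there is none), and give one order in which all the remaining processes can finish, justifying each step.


The deadlocked set is T_g, T_a, T_c and T_e.
Key observation: T_g -> T_c -> T_g is a circular wait — nothing in it can go first; T_a and T_e are caught in further circular waits.
One completion order for the rest: T_b, T_i, T_d, T_h.
Walking it through:
  T_b: no waits; runs immediately, freeing m13
  run T_i (all its waits — m13 — are resolved); releases m1
  T_d: no waits; runs immediately, freeing m7 and m19
  run T_h (all its waits — m1 — are resolved); releases m4


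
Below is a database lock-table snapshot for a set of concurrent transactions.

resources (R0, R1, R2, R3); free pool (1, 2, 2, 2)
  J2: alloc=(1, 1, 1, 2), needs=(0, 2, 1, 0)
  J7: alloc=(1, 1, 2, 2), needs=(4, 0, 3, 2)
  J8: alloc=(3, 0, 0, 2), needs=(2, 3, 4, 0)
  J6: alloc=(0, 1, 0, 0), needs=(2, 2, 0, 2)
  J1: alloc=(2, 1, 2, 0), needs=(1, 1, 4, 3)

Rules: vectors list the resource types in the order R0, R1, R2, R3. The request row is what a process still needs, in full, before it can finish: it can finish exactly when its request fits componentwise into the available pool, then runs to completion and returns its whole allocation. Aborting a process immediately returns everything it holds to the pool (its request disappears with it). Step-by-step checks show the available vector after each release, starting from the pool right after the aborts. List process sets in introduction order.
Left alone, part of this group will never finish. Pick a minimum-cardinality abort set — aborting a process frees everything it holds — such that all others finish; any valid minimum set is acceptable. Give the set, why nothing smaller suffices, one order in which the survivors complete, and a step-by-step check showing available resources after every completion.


Abort J8.
Key observation: before aborting J8, J7 was permanently blocked — no order could ever run it; afterwards it completes at step 3.
Why nothing smaller works: aborting no one leaves the state deadlocked as given.
Survivors finish in the order: J2, J6, J7, J1. Walking it through (pool after the aborts first):
  pool = (4, 2, 2, 4)
  run J2 (needs (0, 2, 1, 0), free (4, 2, 2, 4)); after release of (1, 1, 1, 2) the pool is (5, 3, 3, 6)
  run J6 (needs (2, 2, 0, 2), free (5, 3, 3, 6)); after release of (0, 1, 0, 0) the pool is (5, 4, 3, 6)
  run J7 (needs (4, 0, 3, 2), free (5, 4, 3, 6)); after release of (1, 1, 2, 2) the pool is (6, 5, 5, 8)
  run J1 (needs (1, 1, 4, 3), free (6, 5, 5, 8)); after release of (2, 1, 2, 0) the pool is (8, 6, 7, 8)


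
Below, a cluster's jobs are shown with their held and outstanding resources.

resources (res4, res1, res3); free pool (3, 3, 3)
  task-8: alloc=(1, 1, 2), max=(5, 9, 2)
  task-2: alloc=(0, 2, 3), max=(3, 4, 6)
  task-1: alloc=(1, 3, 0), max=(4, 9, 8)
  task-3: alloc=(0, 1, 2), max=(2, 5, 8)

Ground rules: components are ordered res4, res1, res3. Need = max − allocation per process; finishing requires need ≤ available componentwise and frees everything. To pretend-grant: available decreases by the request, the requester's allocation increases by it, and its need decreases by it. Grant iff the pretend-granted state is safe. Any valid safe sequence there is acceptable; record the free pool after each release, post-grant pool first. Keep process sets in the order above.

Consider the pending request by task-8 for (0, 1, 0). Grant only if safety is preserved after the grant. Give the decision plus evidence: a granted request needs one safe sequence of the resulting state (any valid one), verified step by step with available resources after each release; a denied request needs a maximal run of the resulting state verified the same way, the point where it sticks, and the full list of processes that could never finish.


DENY. Granting would leave the state unsafe.
Key observation: the pool after task-2, task-3 is (3, 5, 8); every surviving request exceeds it in res1, so progress ends there.
After a pretend grant, a maximal execution: task-2, task-3 — then nothing else fits. Verifying each step:
  pool = (3, 2, 3)
  task-2 needs (3, 2, 3) <= (3, 2, 3) -> finishes; pool += (0, 2, 3) = (3, 4, 6)
  task-3 needs (2, 4, 6) <= (3, 4, 6) -> finishes; pool += (0, 1, 2) = (3, 5, 8)
  task-8 cannot run: need (4, 7, 0) vs free (3, 5, 8) (insufficient res4 and res1)
  task-1 cannot run: need (3, 6, 8) vs free (3, 5, 8) (insufficient res1)
Processes that could never finish after the grant: task-8 and task-1.


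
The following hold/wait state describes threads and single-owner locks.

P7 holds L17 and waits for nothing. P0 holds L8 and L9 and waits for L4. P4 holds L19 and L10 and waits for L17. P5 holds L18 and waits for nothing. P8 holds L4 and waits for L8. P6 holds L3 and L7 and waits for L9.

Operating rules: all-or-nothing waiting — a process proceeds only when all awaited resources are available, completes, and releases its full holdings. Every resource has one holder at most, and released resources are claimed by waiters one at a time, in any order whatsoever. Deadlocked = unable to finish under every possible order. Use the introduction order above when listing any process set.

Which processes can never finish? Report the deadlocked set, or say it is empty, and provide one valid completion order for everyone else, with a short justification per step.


Deadlocked set: P0, P8 and P6.
Key observation: the knot is the closed ring of waits P0 -> P8 -> P0; P6 waits into the deadlock from upstream.
A valid finishing order for the others: P7, P4, P5.
Check, step by step:
  P7: no waits; runs immediately, freeing L17
  P4: everything it awaited (L17) is free; runs, freeing L19 and L10
  P5: no waits; runs immediately, freeing L18


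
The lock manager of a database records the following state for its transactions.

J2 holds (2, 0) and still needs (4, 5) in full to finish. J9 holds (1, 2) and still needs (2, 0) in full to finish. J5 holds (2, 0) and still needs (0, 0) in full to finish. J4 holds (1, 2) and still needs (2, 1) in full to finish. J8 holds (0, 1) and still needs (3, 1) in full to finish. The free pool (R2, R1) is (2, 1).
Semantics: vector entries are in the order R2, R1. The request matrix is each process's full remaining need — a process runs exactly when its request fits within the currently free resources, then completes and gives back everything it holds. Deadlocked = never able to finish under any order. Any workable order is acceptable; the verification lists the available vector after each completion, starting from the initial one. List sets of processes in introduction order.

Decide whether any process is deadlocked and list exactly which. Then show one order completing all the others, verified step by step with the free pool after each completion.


Nothing here is deadlocked.
Key observation: J9 can run right away; the returned allocation unlocks the remaining processes in turn.
A valid finishing order for the others: J9, J4, J2, J5, J8. Step-by-step check:
  pool = (2, 1)
  J9 needs (2, 0) <= (2, 1) -> finishes; pool += (1, 2) = (3, 3)
  J4 needs (2, 1) <= (3, 3) -> finishes; pool += (1, 2) = (4, 5)
  J2 needs (4, 5) <= (4, 5) -> finishes; pool += (2, 0) = (6, 5)
  J5 needs (0, 0) <= (6, 5) -> finishes; pool += (2, 0) = (8, 5)
  J8 needs (3, 1) <= (8, 5) -> finishes; pool += (0, 1) = (8, 6)


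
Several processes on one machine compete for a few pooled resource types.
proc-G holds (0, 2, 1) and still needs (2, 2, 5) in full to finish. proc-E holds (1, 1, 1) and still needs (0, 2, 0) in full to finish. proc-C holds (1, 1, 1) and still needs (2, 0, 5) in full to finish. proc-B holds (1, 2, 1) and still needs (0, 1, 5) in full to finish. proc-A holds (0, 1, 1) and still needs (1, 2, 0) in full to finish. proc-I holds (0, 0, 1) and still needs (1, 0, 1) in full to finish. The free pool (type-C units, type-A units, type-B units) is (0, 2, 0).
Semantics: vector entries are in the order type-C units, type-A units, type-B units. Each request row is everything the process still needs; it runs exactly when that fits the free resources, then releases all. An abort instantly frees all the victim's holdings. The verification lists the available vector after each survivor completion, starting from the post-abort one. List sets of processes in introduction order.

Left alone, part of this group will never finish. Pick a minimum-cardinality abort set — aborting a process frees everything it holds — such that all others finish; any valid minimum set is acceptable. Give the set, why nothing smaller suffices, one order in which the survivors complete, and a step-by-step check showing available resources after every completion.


Minimum abort set: proc-C and proc-B.
Key observation: no ordering could ever have run proc-G before the abort of proc-C and proc-B; with (2, 3, 2) back in the pool it fits at step 4.
No one abort is enough; case by case: proc-G alone leaves proc-C blocked (short on type-C units and type-B units); proc-E alone leaves proc-G blocked (short on type-C units and type-B units); proc-C alone leaves proc-G blocked (short on type-B units); proc-B alone leaves proc-G blocked (short on type-B units); proc-A alone leaves proc-G blocked (short on type-C units and type-B units); proc-I alone leaves proc-G blocked (short on type-C units and type-B units).
The survivors complete as proc-I, proc-E, proc-A, proc-G. Verifying each step (starting from the post-abort pool):
  pool = (2, 5, 2)
  run proc-I (needs (1, 0, 1), free (2, 5, 2)); after release of (0, 0, 1) the pool is (2, 5, 3)
  run proc-E (needs (0, 2, 0), free (2, 5, 3)); after release of (1, 1, 1) the pool is (3, 6, 4)
  run proc-A (needs (1, 2, 0), free (3, 6, 4)); after release of (0, 1, 1) the pool is (3, 7, 5)
  run proc-G (needs (2, 2, 5), free (3, 7, 5)); after release of (0, 2, 1) the pool is (3, 9, 6)


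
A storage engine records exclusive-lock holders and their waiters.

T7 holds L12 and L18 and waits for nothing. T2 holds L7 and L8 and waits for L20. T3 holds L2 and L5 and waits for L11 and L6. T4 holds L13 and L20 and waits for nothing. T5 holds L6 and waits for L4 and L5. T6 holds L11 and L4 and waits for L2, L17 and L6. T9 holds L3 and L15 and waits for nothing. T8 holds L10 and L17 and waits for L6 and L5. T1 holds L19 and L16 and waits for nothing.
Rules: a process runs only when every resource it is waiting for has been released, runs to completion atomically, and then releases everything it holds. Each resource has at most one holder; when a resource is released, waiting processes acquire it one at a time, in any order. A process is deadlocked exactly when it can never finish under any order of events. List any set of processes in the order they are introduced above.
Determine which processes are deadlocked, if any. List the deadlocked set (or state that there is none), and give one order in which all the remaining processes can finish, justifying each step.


Deadlocked set: T3, T5, T6 and T8.
Key observation: the knot is the closed ring of waits T3 -> T5 -> T3; T6 and T8 are caught in further circular waits.
The rest can finish in the order T7, T4, T9, T1, T2.
Check, step by step:
  T7 waits on nothing -> runs at once and releases L12 and L18
  T4 waits on nothing -> runs at once and releases L13 and L20
  T9 waits on nothing -> runs at once and releases L3 and L15
  T1 waits on nothing -> runs at once and releases L19 and L16
  T2: everything it awaited (L20) is free; runs, freeing L7 and L8


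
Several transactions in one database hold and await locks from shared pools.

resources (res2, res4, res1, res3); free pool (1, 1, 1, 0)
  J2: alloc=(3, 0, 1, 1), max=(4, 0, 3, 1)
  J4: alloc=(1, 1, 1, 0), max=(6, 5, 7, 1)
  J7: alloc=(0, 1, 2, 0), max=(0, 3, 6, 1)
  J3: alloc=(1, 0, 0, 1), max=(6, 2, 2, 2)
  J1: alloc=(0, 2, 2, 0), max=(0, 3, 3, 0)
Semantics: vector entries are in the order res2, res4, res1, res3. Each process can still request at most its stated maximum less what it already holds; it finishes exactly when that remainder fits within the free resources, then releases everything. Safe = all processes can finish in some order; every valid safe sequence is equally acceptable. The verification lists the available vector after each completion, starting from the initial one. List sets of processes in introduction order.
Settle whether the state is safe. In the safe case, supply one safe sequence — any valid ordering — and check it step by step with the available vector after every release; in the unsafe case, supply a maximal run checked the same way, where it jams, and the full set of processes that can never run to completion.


UNSAFE.
Key observation: no order helps: past J1, J2, J7, the free pool tops out at (4, 4, 6, 1), below what each blocked process needs in res2.
Going as far as possible: J1, J2, J7; after that, nothing fits. Step-by-step check:
  pool = (1, 1, 1, 0)
  J1: need (0, 1, 1, 0) fits (1, 1, 1, 0); releases (0, 2, 2, 0), pool now (1, 3, 3, 0)
  J2: need (1, 0, 2, 0) fits (1, 3, 3, 0); releases (3, 0, 1, 1), pool now (4, 3, 4, 1)
  J7: need (0, 2, 4, 1) fits (4, 3, 4, 1); releases (0, 1, 2, 0), pool now (4, 4, 6, 1)
  J4 still needs (5, 4, 6, 1) but only (4, 4, 6, 1) is free — short on res2
  J3 still needs (5, 2, 2, 1) but only (4, 4, 6, 1) is free — short on res2
Processes that can never finish: J4 and J3.


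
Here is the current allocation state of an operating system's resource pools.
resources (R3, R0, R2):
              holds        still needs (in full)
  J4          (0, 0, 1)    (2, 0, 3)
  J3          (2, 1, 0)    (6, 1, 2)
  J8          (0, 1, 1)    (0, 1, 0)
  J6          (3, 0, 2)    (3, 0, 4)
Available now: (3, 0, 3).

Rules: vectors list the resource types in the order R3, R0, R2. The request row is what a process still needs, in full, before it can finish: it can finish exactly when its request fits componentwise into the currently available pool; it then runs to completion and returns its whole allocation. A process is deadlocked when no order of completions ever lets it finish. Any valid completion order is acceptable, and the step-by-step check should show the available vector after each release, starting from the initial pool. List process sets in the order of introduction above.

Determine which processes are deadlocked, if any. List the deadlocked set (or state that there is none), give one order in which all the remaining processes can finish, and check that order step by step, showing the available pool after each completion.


Deadlocked set: J3 and J8.
Key observation: J4, J6 can finish, but then (6, 0, 6) is all there is, and the blocked group's R0 demands exceed it.
A valid finishing order for the others: J4, J6. Walking it through:
  pool = (3, 0, 3)
  J4 needs (2, 0, 3) <= (3, 0, 3) -> finishes; pool += (0, 0, 1) = (3, 0, 4)
  J6 needs (3, 0, 4) <= (3, 0, 4) -> finishes; pool += (3, 0, 2) = (6, 0, 6)
The stuck group stays short no matter what:
  J3 still needs (6, 1, 2) but only (6, 0, 6) is free — short on R0
  J8 still needs (0, 1, 0) but only (6, 0, 6) is free — short on R0


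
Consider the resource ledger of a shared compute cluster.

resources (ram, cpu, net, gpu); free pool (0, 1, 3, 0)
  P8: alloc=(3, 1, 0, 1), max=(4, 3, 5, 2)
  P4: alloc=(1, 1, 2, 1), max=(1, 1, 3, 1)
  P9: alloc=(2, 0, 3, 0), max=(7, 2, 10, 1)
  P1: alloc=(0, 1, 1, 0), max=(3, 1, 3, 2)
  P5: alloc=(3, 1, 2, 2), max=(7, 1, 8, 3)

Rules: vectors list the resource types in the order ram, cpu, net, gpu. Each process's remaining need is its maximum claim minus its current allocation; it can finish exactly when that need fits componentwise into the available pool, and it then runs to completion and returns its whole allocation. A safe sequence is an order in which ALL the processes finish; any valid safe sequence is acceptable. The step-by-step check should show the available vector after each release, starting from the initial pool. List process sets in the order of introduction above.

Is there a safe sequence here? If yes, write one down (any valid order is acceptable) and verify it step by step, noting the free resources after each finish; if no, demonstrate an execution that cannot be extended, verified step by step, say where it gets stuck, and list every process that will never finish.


SAFE — a valid safe sequence is P4, P8, P1, P5, P9.
Key observation: the first exact fit in this order is P8 — it needs (1, 2, 5, 1) with (1, 2, 5, 1) free, meeting a requested resource to the last unit.
Walking it through:
  pool = (0, 1, 3, 0)
  run P4 (needs (0, 0, 1, 0), free (0, 1, 3, 0)); after release of (1, 1, 2, 1) the pool is (1, 2, 5, 1)
  run P8 (needs (1, 2, 5, 1), free (1, 2, 5, 1)); after release of (3, 1, 0, 1) the pool is (4, 3, 5, 2)
  run P1 (needs (3, 0, 2, 2), free (4, 3, 5, 2)); after release of (0, 1, 1, 0) the pool is (4, 4, 6, 2)
  run P5 (needs (4, 0, 6, 1), free (4, 4, 6, 2)); after release of (3, 1, 2, 2) the pool is (7, 5, 8, 4)
  run P9 (needs (5, 2, 7, 1), free (7, 5, 8, 4)); after release of (2, 0, 3, 0) the pool is (9, 5, 11, 4)


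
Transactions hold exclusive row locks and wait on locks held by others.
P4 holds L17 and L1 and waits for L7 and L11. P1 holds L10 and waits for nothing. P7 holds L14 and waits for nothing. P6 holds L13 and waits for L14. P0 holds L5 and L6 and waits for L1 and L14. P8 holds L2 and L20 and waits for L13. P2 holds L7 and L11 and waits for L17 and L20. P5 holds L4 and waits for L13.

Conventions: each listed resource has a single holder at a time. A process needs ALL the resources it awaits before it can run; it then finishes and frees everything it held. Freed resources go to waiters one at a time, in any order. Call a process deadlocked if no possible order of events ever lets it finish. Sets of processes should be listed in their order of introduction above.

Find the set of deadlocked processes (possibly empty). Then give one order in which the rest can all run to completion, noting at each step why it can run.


Deadlocked: P4, P0 and P2.
Key observation: the wait chain closes on itself along P4 -> P2 -> P4; P0 waits into the deadlock from upstream.
The rest can finish in the order P1, P7, P6, P8, P5.
Step-by-step check:
  P1: no waits; runs immediately, freeing L10
  P7: no waits; runs immediately, freeing L14
  P6 waits on L14 — all released -> runs and releases L13
  P8 waits on L13 — all released -> runs and releases L2 and L20
  P5 waits on L13 — all released -> runs and releases L4


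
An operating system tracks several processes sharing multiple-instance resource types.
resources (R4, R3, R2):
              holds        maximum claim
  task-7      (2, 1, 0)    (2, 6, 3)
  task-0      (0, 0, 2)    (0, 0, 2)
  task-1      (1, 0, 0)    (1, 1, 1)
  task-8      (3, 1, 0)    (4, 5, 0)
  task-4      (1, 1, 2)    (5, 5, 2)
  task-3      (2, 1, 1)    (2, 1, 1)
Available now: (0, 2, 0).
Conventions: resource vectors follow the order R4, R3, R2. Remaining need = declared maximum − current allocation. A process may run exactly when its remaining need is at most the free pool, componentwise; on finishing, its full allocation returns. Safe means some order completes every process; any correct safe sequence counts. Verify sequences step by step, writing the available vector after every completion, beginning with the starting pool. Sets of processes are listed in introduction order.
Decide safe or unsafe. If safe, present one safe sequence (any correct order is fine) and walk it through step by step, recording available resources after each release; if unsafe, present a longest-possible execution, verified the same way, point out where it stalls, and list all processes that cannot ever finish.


The state is UNSAFE.
Key observation: task-3, task-0, task-1 can finish, but then (3, 3, 3) is all there is, and the blocked group's R3 demands exceed it.
The run task-3, task-0, task-1 cannot be extended any further. Walking it through:
  pool = (0, 2, 0)
  task-3: need (0, 0, 0) fits (0, 2, 0); releases (2, 1, 1), pool now (2, 3, 1)
  task-0: need (0, 0, 0) fits (2, 3, 1); releases (0, 0, 2), pool now (2, 3, 3)
  task-1: need (0, 1, 1) fits (2, 3, 3); releases (1, 0, 0), pool now (3, 3, 3)
  blocked: task-7 wants (0, 5, 3), pool (3, 3, 3) — not enough R3
  blocked: task-8 wants (1, 4, 0), pool (3, 3, 3) — not enough R3
  blocked: task-4 wants (4, 4, 0), pool (3, 3, 3) — not enough R4 and R3
Permanently blocked: task-7, task-8 and task-4.


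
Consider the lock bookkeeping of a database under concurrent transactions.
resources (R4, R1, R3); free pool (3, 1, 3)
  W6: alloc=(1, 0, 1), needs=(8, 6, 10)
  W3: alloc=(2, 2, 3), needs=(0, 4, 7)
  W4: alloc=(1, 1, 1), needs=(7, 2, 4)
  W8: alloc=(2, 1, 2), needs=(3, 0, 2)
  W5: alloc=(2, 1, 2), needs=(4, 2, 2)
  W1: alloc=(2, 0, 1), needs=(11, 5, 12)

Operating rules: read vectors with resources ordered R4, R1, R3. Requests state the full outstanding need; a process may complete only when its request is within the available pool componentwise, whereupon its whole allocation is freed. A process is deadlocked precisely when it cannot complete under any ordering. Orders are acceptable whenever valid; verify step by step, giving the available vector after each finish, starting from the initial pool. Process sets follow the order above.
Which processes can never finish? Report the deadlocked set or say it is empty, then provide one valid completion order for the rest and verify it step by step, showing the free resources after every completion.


No process is deadlocked.
Key observation: W8 leads a chain of completions in which each release enables another process.
The rest can finish in the order W8, W5, W4, W3, W6, W1. Verifying each step:
  pool = (3, 1, 3)
  W8: need (3, 0, 2) fits (3, 1, 3); releases (2, 1, 2), pool now (5, 2, 5)
  W5: need (4, 2, 2) fits (5, 2, 5); releases (2, 1, 2), pool now (7, 3, 7)
  W4: need (7, 2, 4) fits (7, 3, 7); releases (1, 1, 1), pool now (8, 4, 8)
  W3: need (0, 4, 7) fits (8, 4, 8); releases (2, 2, 3), pool now (10, 6, 11)
  W6: need (8, 6, 10) fits (10, 6, 11); releases (1, 0, 1), pool now (11, 6, 12)
  W1: need (11, 5, 12) fits (11, 6, 12); releases (2, 0, 1), pool now (13, 6, 13)


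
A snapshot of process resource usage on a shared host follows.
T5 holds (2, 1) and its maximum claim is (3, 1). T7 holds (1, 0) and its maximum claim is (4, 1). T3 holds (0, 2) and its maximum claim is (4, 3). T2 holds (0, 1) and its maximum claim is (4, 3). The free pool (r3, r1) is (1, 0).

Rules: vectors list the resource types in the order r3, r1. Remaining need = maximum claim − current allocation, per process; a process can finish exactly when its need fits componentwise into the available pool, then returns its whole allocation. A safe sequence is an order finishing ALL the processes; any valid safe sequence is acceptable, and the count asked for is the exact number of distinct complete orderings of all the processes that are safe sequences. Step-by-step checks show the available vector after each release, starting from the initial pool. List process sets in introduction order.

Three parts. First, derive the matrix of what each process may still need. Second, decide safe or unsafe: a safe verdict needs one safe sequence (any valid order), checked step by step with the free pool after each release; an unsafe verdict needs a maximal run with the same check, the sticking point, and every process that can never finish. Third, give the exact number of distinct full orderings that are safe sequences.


(1) Need matrix, components ordered r3, r1:
  T5: (1, 0)
  T7: (3, 1)
  T3: (4, 1)
  T2: (4, 2)
(2) SAFE — a valid safe sequence is T5, T7, T3, T2.
Key observation: at T5 the run first touches a limit — (1, 0) against (1, 0), exact on a resource it actually requests.
Walking it through:
  pool = (1, 0)
  run T5 (needs (1, 0), free (1, 0)); after release of (2, 1) the pool is (3, 1)
  run T7 (needs (3, 1), free (3, 1)); after release of (1, 0) the pool is (4, 1)
  run T3 (needs (4, 1), free (4, 1)); after release of (0, 2) the pool is (4, 3)
  run T2 (needs (4, 2), free (4, 3)); after release of (0, 1) the pool is (4, 4)
(3) Precisely 1 of the possible complete orderings is a safe sequence.


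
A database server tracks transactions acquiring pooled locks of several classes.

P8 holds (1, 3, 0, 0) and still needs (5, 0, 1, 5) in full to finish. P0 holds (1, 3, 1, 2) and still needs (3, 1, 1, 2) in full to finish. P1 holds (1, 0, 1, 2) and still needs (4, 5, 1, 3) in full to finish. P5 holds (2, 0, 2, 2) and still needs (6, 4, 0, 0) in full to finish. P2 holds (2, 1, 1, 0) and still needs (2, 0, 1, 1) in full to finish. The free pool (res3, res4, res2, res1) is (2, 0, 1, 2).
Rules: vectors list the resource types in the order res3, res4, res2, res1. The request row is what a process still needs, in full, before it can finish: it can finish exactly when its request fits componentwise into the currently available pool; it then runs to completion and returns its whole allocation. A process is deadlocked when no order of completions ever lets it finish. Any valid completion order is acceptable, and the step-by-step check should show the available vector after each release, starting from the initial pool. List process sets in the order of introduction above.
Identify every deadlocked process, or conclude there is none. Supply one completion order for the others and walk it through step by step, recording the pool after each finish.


Deadlocked: P8, P1 and P5.
Key observation: after P2, P0 the pool peaks at (5, 4, 3, 4), and each blocked process is short somewhere: P8 on res1; P1 on res4; P5 on res3.
A valid finishing order for the others: P2, P0. Walking it through:
  pool = (2, 0, 1, 2)
  P2: need (2, 0, 1, 1) fits (2, 0, 1, 2); releases (2, 1, 1, 0), pool now (4, 1, 2, 2)
  P0: need (3, 1, 1, 2) fits (4, 1, 2, 2); releases (1, 3, 1, 2), pool now (5, 4, 3, 4)
The blocked processes can never fit:
  P8 still needs (5, 0, 1, 5) but only (5, 4, 3, 4) is free — short on res1
  P1 still needs (4, 5, 1, 3) but only (5, 4, 3, 4) is free — short on res4
  P5 still needs (6, 4, 0, 0) but only (5, 4, 3, 4) is free — short on res3
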